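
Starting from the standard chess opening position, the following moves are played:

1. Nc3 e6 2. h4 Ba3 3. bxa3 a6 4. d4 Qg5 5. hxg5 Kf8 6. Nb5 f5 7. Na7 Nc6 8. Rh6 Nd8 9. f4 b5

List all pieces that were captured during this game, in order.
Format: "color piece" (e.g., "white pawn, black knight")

Tracking captures:
  bxa3: captured black bishop
  hxg5: captured black queen

black bishop, black queen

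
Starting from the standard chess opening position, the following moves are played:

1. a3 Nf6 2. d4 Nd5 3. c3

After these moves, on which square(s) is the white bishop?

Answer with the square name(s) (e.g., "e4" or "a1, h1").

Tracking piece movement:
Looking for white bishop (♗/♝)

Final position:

  a b c d e f g h
  ─────────────────
8│♜ ♞ ♝ ♛ ♚ ♝ · ♜│8
7│♟ ♟ ♟ ♟ ♟ ♟ ♟ ♟│7
6│· · · · · · · ·│6
5│· · · ♞ · · · ·│5
4│· · · ♙ · · · ·│4
3│♙ · ♙ · · · · ·│3
2│· ♙ · · ♙ ♙ ♙ ♙│2
1│♖ ♘ ♗ ♕ ♔ ♗ ♘ ♖│1
  ─────────────────
  a b c d e f g h


c1, f1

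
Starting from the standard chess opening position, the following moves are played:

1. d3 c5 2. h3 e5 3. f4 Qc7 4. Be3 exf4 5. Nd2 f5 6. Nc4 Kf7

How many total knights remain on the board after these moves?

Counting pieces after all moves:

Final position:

  a b c d e f g h
  ─────────────────
8│♜ ♞ ♝ · · ♝ ♞ ♜│8
7│♟ ♟ ♛ ♟ · ♚ ♟ ♟│7
6│· · · · · · · ·│6
5│· · ♟ · · ♟ · ·│5
4│· · ♘ · · ♟ · ·│4
3│· · · ♙ ♗ · · ♙│3
2│♙ ♙ ♙ · ♙ · ♙ ·│2
1│♖ · · ♕ ♔ ♗ ♘ ♖│1
  ─────────────────
  a b c d e f g h


4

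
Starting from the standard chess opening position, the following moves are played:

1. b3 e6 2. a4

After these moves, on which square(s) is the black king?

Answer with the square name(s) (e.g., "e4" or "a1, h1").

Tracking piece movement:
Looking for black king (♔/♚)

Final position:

  a b c d e f g h
  ─────────────────
8│♜ ♞ ♝ ♛ ♚ ♝ ♞ ♜│8
7│♟ ♟ ♟ ♟ · ♟ ♟ ♟│7
6│· · · · ♟ · · ·│6
5│· · · · · · · ·│5
4│♙ · · · · · · ·│4
3│· ♙ · · · · · ·│3
2│· · ♙ ♙ ♙ ♙ ♙ ♙│2
1│♖ ♘ ♗ ♕ ♔ ♗ ♘ ♖│1
  ─────────────────
  a b c d e f g h


e8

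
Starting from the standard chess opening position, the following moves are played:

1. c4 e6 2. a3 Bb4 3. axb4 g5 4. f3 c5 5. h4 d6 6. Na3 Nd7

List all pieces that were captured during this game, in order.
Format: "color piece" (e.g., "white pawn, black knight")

Tracking captures:
  axb4: captured black bishop

black bishop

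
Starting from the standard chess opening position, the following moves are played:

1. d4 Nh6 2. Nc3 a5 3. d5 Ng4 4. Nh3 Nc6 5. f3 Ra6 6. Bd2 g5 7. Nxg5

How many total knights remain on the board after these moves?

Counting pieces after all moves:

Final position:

  a b c d e f g h
  ─────────────────
8│· · ♝ ♛ ♚ ♝ · ♜│8
7│· ♟ ♟ ♟ ♟ ♟ · ♟│7
6│♜ · ♞ · · · · ·│6
5│♟ · · ♙ · · ♘ ·│5
4│· · · · · · ♞ ·│4
3│· · ♘ · · ♙ · ·│3
2│♙ ♙ ♙ ♗ ♙ · ♙ ♙│2
1│♖ · · ♕ ♔ ♗ · ♖│1
  ─────────────────
  a b c d e f g h


4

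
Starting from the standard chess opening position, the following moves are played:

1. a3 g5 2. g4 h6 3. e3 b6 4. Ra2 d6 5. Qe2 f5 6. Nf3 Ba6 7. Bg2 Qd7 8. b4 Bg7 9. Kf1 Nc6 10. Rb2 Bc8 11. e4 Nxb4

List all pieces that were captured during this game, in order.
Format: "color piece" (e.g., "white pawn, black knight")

Tracking captures:
  Nxb4: captured white pawn

white pawn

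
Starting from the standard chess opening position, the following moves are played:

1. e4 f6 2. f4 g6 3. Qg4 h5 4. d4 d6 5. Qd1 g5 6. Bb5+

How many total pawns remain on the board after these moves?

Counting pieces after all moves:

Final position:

  a b c d e f g h
  ─────────────────
8│♜ ♞ ♝ ♛ ♚ ♝ ♞ ♜│8
7│♟ ♟ ♟ · ♟ · · ·│7
6│· · · ♟ · ♟ · ·│6
5│· ♗ · · · · ♟ ♟│5
4│· · · ♙ ♙ ♙ · ·│4
3│· · · · · · · ·│3
2│♙ ♙ ♙ · · · ♙ ♙│2
1│♖ ♘ ♗ ♕ ♔ · ♘ ♖│1
  ─────────────────
  a b c d e f g h


16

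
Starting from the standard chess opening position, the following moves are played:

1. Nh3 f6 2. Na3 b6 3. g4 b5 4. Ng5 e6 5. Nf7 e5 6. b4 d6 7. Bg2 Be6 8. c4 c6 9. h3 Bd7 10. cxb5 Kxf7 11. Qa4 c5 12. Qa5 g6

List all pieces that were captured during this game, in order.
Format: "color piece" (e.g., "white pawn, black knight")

Tracking captures:
  cxb5: captured black pawn
  Kxf7: captured white knight

black pawn, white knight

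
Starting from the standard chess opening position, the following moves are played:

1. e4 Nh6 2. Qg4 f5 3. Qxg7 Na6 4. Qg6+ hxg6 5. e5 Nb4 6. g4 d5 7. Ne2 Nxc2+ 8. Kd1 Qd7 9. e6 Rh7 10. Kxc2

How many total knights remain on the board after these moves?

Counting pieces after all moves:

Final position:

  a b c d e f g h
  ─────────────────
8│♜ · ♝ · ♚ ♝ · ·│8
7│♟ ♟ ♟ ♛ ♟ · · ♜│7
6│· · · · ♙ · ♟ ♞│6
5│· · · ♟ · ♟ · ·│5
4│· · · · · · ♙ ·│4
3│· · · · · · · ·│3
2│♙ ♙ ♔ ♙ ♘ ♙ · ♙│2
1│♖ ♘ ♗ · · ♗ · ♖│1
  ─────────────────
  a b c d e f g h


3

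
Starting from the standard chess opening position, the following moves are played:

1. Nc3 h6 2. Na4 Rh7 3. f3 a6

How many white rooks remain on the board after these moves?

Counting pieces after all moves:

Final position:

  a b c d e f g h
  ─────────────────
8│♜ ♞ ♝ ♛ ♚ ♝ ♞ ·│8
7│· ♟ ♟ ♟ ♟ ♟ ♟ ♜│7
6│♟ · · · · · · ♟│6
5│· · · · · · · ·│5
4│♘ · · · · · · ·│4
3│· · · · · ♙ · ·│3
2│♙ ♙ ♙ ♙ ♙ · ♙ ♙│2
1│♖ · ♗ ♕ ♔ ♗ ♘ ♖│1
  ─────────────────
  a b c d e f g h


2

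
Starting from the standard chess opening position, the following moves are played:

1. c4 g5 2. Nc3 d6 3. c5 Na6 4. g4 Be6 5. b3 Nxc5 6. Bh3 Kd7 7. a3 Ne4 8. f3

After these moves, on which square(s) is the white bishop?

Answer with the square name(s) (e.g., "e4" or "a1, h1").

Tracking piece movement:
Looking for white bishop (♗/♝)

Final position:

  a b c d e f g h
  ─────────────────
8│♜ · · ♛ · ♝ ♞ ♜│8
7│♟ ♟ ♟ ♚ ♟ ♟ · ♟│7
6│· · · ♟ ♝ · · ·│6
5│· · · · · · ♟ ·│5
4│· · · · ♞ · ♙ ·│4
3│♙ ♙ ♘ · · ♙ · ♗│3
2│· · · ♙ ♙ · · ♙│2
1│♖ · ♗ ♕ ♔ · ♘ ♖│1
  ─────────────────
  a b c d e f g h


c1, h3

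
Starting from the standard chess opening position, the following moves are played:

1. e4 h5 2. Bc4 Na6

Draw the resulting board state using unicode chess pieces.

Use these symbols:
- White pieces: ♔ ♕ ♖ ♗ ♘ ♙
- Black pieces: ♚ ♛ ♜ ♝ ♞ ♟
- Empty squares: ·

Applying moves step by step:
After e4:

♜ ♞ ♝ ♛ ♚ ♝ ♞ ♜
♟ ♟ ♟ ♟ ♟ ♟ ♟ ♟
· · · · · · · ·
· · · · · · · ·
· · · · ♙ · · ·
· · · · · · · ·
♙ ♙ ♙ ♙ · ♙ ♙ ♙
♖ ♘ ♗ ♕ ♔ ♗ ♘ ♖


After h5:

♜ ♞ ♝ ♛ ♚ ♝ ♞ ♜
♟ ♟ ♟ ♟ ♟ ♟ ♟ ·
· · · · · · · ·
· · · · · · · ♟
· · · · ♙ · · ·
· · · · · · · ·
♙ ♙ ♙ ♙ · ♙ ♙ ♙
♖ ♘ ♗ ♕ ♔ ♗ ♘ ♖


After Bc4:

♜ ♞ ♝ ♛ ♚ ♝ ♞ ♜
♟ ♟ ♟ ♟ ♟ ♟ ♟ ·
· · · · · · · ·
· · · · · · · ♟
· · ♗ · ♙ · · ·
· · · · · · · ·
♙ ♙ ♙ ♙ · ♙ ♙ ♙
♖ ♘ ♗ ♕ ♔ · ♘ ♖


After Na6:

♜ · ♝ ♛ ♚ ♝ ♞ ♜
♟ ♟ ♟ ♟ ♟ ♟ ♟ ·
♞ · · · · · · ·
· · · · · · · ♟
· · ♗ · ♙ · · ·
· · · · · · · ·
♙ ♙ ♙ ♙ · ♙ ♙ ♙
♖ ♘ ♗ ♕ ♔ · ♘ ♖



  a b c d e f g h
  ─────────────────
8│♜ · ♝ ♛ ♚ ♝ ♞ ♜│8
7│♟ ♟ ♟ ♟ ♟ ♟ ♟ ·│7
6│♞ · · · · · · ·│6
5│· · · · · · · ♟│5
4│· · ♗ · ♙ · · ·│4
3│· · · · · · · ·│3
2│♙ ♙ ♙ ♙ · ♙ ♙ ♙│2
1│♖ ♘ ♗ ♕ ♔ · ♘ ♖│1
  ─────────────────
  a b c d e f g h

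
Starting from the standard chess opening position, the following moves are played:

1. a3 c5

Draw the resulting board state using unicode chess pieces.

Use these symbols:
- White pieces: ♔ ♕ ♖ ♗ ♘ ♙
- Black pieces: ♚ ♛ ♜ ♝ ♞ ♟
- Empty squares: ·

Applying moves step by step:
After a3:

♜ ♞ ♝ ♛ ♚ ♝ ♞ ♜
♟ ♟ ♟ ♟ ♟ ♟ ♟ ♟
· · · · · · · ·
· · · · · · · ·
· · · · · · · ·
♙ · · · · · · ·
· ♙ ♙ ♙ ♙ ♙ ♙ ♙
♖ ♘ ♗ ♕ ♔ ♗ ♘ ♖


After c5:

♜ ♞ ♝ ♛ ♚ ♝ ♞ ♜
♟ ♟ · ♟ ♟ ♟ ♟ ♟
· · · · · · · ·
· · ♟ · · · · ·
· · · · · · · ·
♙ · · · · · · ·
· ♙ ♙ ♙ ♙ ♙ ♙ ♙
♖ ♘ ♗ ♕ ♔ ♗ ♘ ♖



  a b c d e f g h
  ─────────────────
8│♜ ♞ ♝ ♛ ♚ ♝ ♞ ♜│8
7│♟ ♟ · ♟ ♟ ♟ ♟ ♟│7
6│· · · · · · · ·│6
5│· · ♟ · · · · ·│5
4│· · · · · · · ·│4
3│♙ · · · · · · ·│3
2│· ♙ ♙ ♙ ♙ ♙ ♙ ♙│2
1│♖ ♘ ♗ ♕ ♔ ♗ ♘ ♖│1
  ─────────────────
  a b c d e f g h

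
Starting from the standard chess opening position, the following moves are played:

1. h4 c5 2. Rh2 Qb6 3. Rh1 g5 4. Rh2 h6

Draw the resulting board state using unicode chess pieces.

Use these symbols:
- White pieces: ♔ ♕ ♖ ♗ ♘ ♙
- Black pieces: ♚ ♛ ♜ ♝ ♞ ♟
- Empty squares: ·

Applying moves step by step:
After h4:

♜ ♞ ♝ ♛ ♚ ♝ ♞ ♜
♟ ♟ ♟ ♟ ♟ ♟ ♟ ♟
· · · · · · · ·
· · · · · · · ·
· · · · · · · ♙
· · · · · · · ·
♙ ♙ ♙ ♙ ♙ ♙ ♙ ·
♖ ♘ ♗ ♕ ♔ ♗ ♘ ♖


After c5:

♜ ♞ ♝ ♛ ♚ ♝ ♞ ♜
♟ ♟ · ♟ ♟ ♟ ♟ ♟
· · · · · · · ·
· · ♟ · · · · ·
· · · · · · · ♙
· · · · · · · ·
♙ ♙ ♙ ♙ ♙ ♙ ♙ ·
♖ ♘ ♗ ♕ ♔ ♗ ♘ ♖


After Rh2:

♜ ♞ ♝ ♛ ♚ ♝ ♞ ♜
♟ ♟ · ♟ ♟ ♟ ♟ ♟
· · · · · · · ·
· · ♟ · · · · ·
· · · · · · · ♙
· · · · · · · ·
♙ ♙ ♙ ♙ ♙ ♙ ♙ ♖
♖ ♘ ♗ ♕ ♔ ♗ ♘ ·


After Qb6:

♜ ♞ ♝ · ♚ ♝ ♞ ♜
♟ ♟ · ♟ ♟ ♟ ♟ ♟
· ♛ · · · · · ·
· · ♟ · · · · ·
· · · · · · · ♙
· · · · · · · ·
♙ ♙ ♙ ♙ ♙ ♙ ♙ ♖
♖ ♘ ♗ ♕ ♔ ♗ ♘ ·


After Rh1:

♜ ♞ ♝ · ♚ ♝ ♞ ♜
♟ ♟ · ♟ ♟ ♟ ♟ ♟
· ♛ · · · · · ·
· · ♟ · · · · ·
· · · · · · · ♙
· · · · · · · ·
♙ ♙ ♙ ♙ ♙ ♙ ♙ ·
♖ ♘ ♗ ♕ ♔ ♗ ♘ ♖


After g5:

♜ ♞ ♝ · ♚ ♝ ♞ ♜
♟ ♟ · ♟ ♟ ♟ · ♟
· ♛ · · · · · ·
· · ♟ · · · ♟ ·
· · · · · · · ♙
· · · · · · · ·
♙ ♙ ♙ ♙ ♙ ♙ ♙ ·
♖ ♘ ♗ ♕ ♔ ♗ ♘ ♖


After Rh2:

♜ ♞ ♝ · ♚ ♝ ♞ ♜
♟ ♟ · ♟ ♟ ♟ · ♟
· ♛ · · · · · ·
· · ♟ · · · ♟ ·
· · · · · · · ♙
· · · · · · · ·
♙ ♙ ♙ ♙ ♙ ♙ ♙ ♖
♖ ♘ ♗ ♕ ♔ ♗ ♘ ·


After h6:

♜ ♞ ♝ · ♚ ♝ ♞ ♜
♟ ♟ · ♟ ♟ ♟ · ·
· ♛ · · · · · ♟
· · ♟ · · · ♟ ·
· · · · · · · ♙
· · · · · · · ·
♙ ♙ ♙ ♙ ♙ ♙ ♙ ♖
♖ ♘ ♗ ♕ ♔ ♗ ♘ ·



  a b c d e f g h
  ─────────────────
8│♜ ♞ ♝ · ♚ ♝ ♞ ♜│8
7│♟ ♟ · ♟ ♟ ♟ · ·│7
6│· ♛ · · · · · ♟│6
5│· · ♟ · · · ♟ ·│5
4│· · · · · · · ♙│4
3│· · · · · · · ·│3
2│♙ ♙ ♙ ♙ ♙ ♙ ♙ ♖│2
1│♖ ♘ ♗ ♕ ♔ ♗ ♘ ·│1
  ─────────────────
  a b c d e f g h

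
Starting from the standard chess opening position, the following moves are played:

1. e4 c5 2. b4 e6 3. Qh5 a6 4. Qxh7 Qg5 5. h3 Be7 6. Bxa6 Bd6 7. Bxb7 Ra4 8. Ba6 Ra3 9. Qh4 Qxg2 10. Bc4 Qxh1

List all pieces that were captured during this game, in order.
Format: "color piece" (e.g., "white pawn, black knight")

Tracking captures:
  Qxh7: captured black pawn
  Bxa6: captured black pawn
  Bxb7: captured black pawn
  Qxg2: captured white pawn
  Qxh1: captured white rook

black pawn, black pawn, black pawn, white pawn, white rook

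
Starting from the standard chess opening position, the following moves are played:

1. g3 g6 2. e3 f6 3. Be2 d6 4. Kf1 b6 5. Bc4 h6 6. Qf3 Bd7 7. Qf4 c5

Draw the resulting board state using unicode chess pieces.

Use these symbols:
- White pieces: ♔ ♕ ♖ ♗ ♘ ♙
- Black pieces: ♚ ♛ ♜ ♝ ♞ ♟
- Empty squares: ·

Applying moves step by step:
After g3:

♜ ♞ ♝ ♛ ♚ ♝ ♞ ♜
♟ ♟ ♟ ♟ ♟ ♟ ♟ ♟
· · · · · · · ·
· · · · · · · ·
· · · · · · · ·
· · · · · · ♙ ·
♙ ♙ ♙ ♙ ♙ ♙ · ♙
♖ ♘ ♗ ♕ ♔ ♗ ♘ ♖


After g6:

♜ ♞ ♝ ♛ ♚ ♝ ♞ ♜
♟ ♟ ♟ ♟ ♟ ♟ · ♟
· · · · · · ♟ ·
· · · · · · · ·
· · · · · · · ·
· · · · · · ♙ ·
♙ ♙ ♙ ♙ ♙ ♙ · ♙
♖ ♘ ♗ ♕ ♔ ♗ ♘ ♖


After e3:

♜ ♞ ♝ ♛ ♚ ♝ ♞ ♜
♟ ♟ ♟ ♟ ♟ ♟ · ♟
· · · · · · ♟ ·
· · · · · · · ·
· · · · · · · ·
· · · · ♙ · ♙ ·
♙ ♙ ♙ ♙ · ♙ · ♙
♖ ♘ ♗ ♕ ♔ ♗ ♘ ♖


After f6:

♜ ♞ ♝ ♛ ♚ ♝ ♞ ♜
♟ ♟ ♟ ♟ ♟ · · ♟
· · · · · ♟ ♟ ·
· · · · · · · ·
· · · · · · · ·
· · · · ♙ · ♙ ·
♙ ♙ ♙ ♙ · ♙ · ♙
♖ ♘ ♗ ♕ ♔ ♗ ♘ ♖


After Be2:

♜ ♞ ♝ ♛ ♚ ♝ ♞ ♜
♟ ♟ ♟ ♟ ♟ · · ♟
· · · · · ♟ ♟ ·
· · · · · · · ·
· · · · · · · ·
· · · · ♙ · ♙ ·
♙ ♙ ♙ ♙ ♗ ♙ · ♙
♖ ♘ ♗ ♕ ♔ · ♘ ♖


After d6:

♜ ♞ ♝ ♛ ♚ ♝ ♞ ♜
♟ ♟ ♟ · ♟ · · ♟
· · · ♟ · ♟ ♟ ·
· · · · · · · ·
· · · · · · · ·
· · · · ♙ · ♙ ·
♙ ♙ ♙ ♙ ♗ ♙ · ♙
♖ ♘ ♗ ♕ ♔ · ♘ ♖


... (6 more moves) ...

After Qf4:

♜ ♞ · ♛ ♚ ♝ ♞ ♜
♟ · ♟ ♝ ♟ · · ·
· ♟ · ♟ · ♟ ♟ ♟
· · · · · · · ·
· · ♗ · · ♕ · ·
· · · · ♙ · ♙ ·
♙ ♙ ♙ ♙ · ♙ · ♙
♖ ♘ ♗ · · ♔ ♘ ♖


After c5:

♜ ♞ · ♛ ♚ ♝ ♞ ♜
♟ · · ♝ ♟ · · ·
· ♟ · ♟ · ♟ ♟ ♟
· · ♟ · · · · ·
· · ♗ · · ♕ · ·
· · · · ♙ · ♙ ·
♙ ♙ ♙ ♙ · ♙ · ♙
♖ ♘ ♗ · · ♔ ♘ ♖



  a b c d e f g h
  ─────────────────
8│♜ ♞ · ♛ ♚ ♝ ♞ ♜│8
7│♟ · · ♝ ♟ · · ·│7
6│· ♟ · ♟ · ♟ ♟ ♟│6
5│· · ♟ · · · · ·│5
4│· · ♗ · · ♕ · ·│4
3│· · · · ♙ · ♙ ·│3
2│♙ ♙ ♙ ♙ · ♙ · ♙│2
1│♖ ♘ ♗ · · ♔ ♘ ♖│1
  ─────────────────
  a b c d e f g h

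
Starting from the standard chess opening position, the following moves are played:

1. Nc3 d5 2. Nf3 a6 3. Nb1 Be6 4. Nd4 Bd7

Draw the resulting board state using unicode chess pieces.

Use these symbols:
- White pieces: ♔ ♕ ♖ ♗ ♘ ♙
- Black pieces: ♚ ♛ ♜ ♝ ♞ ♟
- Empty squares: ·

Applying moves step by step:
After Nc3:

♜ ♞ ♝ ♛ ♚ ♝ ♞ ♜
♟ ♟ ♟ ♟ ♟ ♟ ♟ ♟
· · · · · · · ·
· · · · · · · ·
· · · · · · · ·
· · ♘ · · · · ·
♙ ♙ ♙ ♙ ♙ ♙ ♙ ♙
♖ · ♗ ♕ ♔ ♗ ♘ ♖


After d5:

♜ ♞ ♝ ♛ ♚ ♝ ♞ ♜
♟ ♟ ♟ · ♟ ♟ ♟ ♟
· · · · · · · ·
· · · ♟ · · · ·
· · · · · · · ·
· · ♘ · · · · ·
♙ ♙ ♙ ♙ ♙ ♙ ♙ ♙
♖ · ♗ ♕ ♔ ♗ ♘ ♖


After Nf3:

♜ ♞ ♝ ♛ ♚ ♝ ♞ ♜
♟ ♟ ♟ · ♟ ♟ ♟ ♟
· · · · · · · ·
· · · ♟ · · · ·
· · · · · · · ·
· · ♘ · · ♘ · ·
♙ ♙ ♙ ♙ ♙ ♙ ♙ ♙
♖ · ♗ ♕ ♔ ♗ · ♖


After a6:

♜ ♞ ♝ ♛ ♚ ♝ ♞ ♜
· ♟ ♟ · ♟ ♟ ♟ ♟
♟ · · · · · · ·
· · · ♟ · · · ·
· · · · · · · ·
· · ♘ · · ♘ · ·
♙ ♙ ♙ ♙ ♙ ♙ ♙ ♙
♖ · ♗ ♕ ♔ ♗ · ♖


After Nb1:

♜ ♞ ♝ ♛ ♚ ♝ ♞ ♜
· ♟ ♟ · ♟ ♟ ♟ ♟
♟ · · · · · · ·
· · · ♟ · · · ·
· · · · · · · ·
· · · · · ♘ · ·
♙ ♙ ♙ ♙ ♙ ♙ ♙ ♙
♖ ♘ ♗ ♕ ♔ ♗ · ♖


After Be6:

♜ ♞ · ♛ ♚ ♝ ♞ ♜
· ♟ ♟ · ♟ ♟ ♟ ♟
♟ · · · ♝ · · ·
· · · ♟ · · · ·
· · · · · · · ·
· · · · · ♘ · ·
♙ ♙ ♙ ♙ ♙ ♙ ♙ ♙
♖ ♘ ♗ ♕ ♔ ♗ · ♖


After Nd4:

♜ ♞ · ♛ ♚ ♝ ♞ ♜
· ♟ ♟ · ♟ ♟ ♟ ♟
♟ · · · ♝ · · ·
· · · ♟ · · · ·
· · · ♘ · · · ·
· · · · · · · ·
♙ ♙ ♙ ♙ ♙ ♙ ♙ ♙
♖ ♘ ♗ ♕ ♔ ♗ · ♖


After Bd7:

♜ ♞ · ♛ ♚ ♝ ♞ ♜
· ♟ ♟ ♝ ♟ ♟ ♟ ♟
♟ · · · · · · ·
· · · ♟ · · · ·
· · · ♘ · · · ·
· · · · · · · ·
♙ ♙ ♙ ♙ ♙ ♙ ♙ ♙
♖ ♘ ♗ ♕ ♔ ♗ · ♖



  a b c d e f g h
  ─────────────────
8│♜ ♞ · ♛ ♚ ♝ ♞ ♜│8
7│· ♟ ♟ ♝ ♟ ♟ ♟ ♟│7
6│♟ · · · · · · ·│6
5│· · · ♟ · · · ·│5
4│· · · ♘ · · · ·│4
3│· · · · · · · ·│3
2│♙ ♙ ♙ ♙ ♙ ♙ ♙ ♙│2
1│♖ ♘ ♗ ♕ ♔ ♗ · ♖│1
  ─────────────────
  a b c d e f g h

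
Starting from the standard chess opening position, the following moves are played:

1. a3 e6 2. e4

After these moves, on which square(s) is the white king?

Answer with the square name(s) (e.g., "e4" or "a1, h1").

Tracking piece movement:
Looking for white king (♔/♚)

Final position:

  a b c d e f g h
  ─────────────────
8│♜ ♞ ♝ ♛ ♚ ♝ ♞ ♜│8
7│♟ ♟ ♟ ♟ · ♟ ♟ ♟│7
6│· · · · ♟ · · ·│6
5│· · · · · · · ·│5
4│· · · · ♙ · · ·│4
3│♙ · · · · · · ·│3
2│· ♙ ♙ ♙ · ♙ ♙ ♙│2
1│♖ ♘ ♗ ♕ ♔ ♗ ♘ ♖│1
  ─────────────────
  a b c d e f g h


e1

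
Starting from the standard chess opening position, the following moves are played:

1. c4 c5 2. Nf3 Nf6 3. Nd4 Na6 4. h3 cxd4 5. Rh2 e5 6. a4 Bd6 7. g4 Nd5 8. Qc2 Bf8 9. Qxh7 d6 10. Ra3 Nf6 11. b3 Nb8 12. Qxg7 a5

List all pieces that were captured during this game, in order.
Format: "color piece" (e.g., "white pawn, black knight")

Tracking captures:
  cxd4: captured white knight
  Qxh7: captured black pawn
  Qxg7: captured black pawn

white knight, black pawn, black pawn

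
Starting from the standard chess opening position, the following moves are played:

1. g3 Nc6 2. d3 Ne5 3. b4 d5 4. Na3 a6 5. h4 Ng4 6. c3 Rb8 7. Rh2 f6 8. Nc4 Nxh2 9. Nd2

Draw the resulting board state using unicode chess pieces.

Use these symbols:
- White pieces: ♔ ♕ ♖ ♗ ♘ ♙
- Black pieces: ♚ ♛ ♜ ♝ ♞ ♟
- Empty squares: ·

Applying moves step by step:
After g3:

♜ ♞ ♝ ♛ ♚ ♝ ♞ ♜
♟ ♟ ♟ ♟ ♟ ♟ ♟ ♟
· · · · · · · ·
· · · · · · · ·
· · · · · · · ·
· · · · · · ♙ ·
♙ ♙ ♙ ♙ ♙ ♙ · ♙
♖ ♘ ♗ ♕ ♔ ♗ ♘ ♖


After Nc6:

♜ · ♝ ♛ ♚ ♝ ♞ ♜
♟ ♟ ♟ ♟ ♟ ♟ ♟ ♟
· · ♞ · · · · ·
· · · · · · · ·
· · · · · · · ·
· · · · · · ♙ ·
♙ ♙ ♙ ♙ ♙ ♙ · ♙
♖ ♘ ♗ ♕ ♔ ♗ ♘ ♖


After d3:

♜ · ♝ ♛ ♚ ♝ ♞ ♜
♟ ♟ ♟ ♟ ♟ ♟ ♟ ♟
· · ♞ · · · · ·
· · · · · · · ·
· · · · · · · ·
· · · ♙ · · ♙ ·
♙ ♙ ♙ · ♙ ♙ · ♙
♖ ♘ ♗ ♕ ♔ ♗ ♘ ♖


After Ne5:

♜ · ♝ ♛ ♚ ♝ ♞ ♜
♟ ♟ ♟ ♟ ♟ ♟ ♟ ♟
· · · · · · · ·
· · · · ♞ · · ·
· · · · · · · ·
· · · ♙ · · ♙ ·
♙ ♙ ♙ · ♙ ♙ · ♙
♖ ♘ ♗ ♕ ♔ ♗ ♘ ♖


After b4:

♜ · ♝ ♛ ♚ ♝ ♞ ♜
♟ ♟ ♟ ♟ ♟ ♟ ♟ ♟
· · · · · · · ·
· · · · ♞ · · ·
· ♙ · · · · · ·
· · · ♙ · · ♙ ·
♙ · ♙ · ♙ ♙ · ♙
♖ ♘ ♗ ♕ ♔ ♗ ♘ ♖


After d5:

♜ · ♝ ♛ ♚ ♝ ♞ ♜
♟ ♟ ♟ · ♟ ♟ ♟ ♟
· · · · · · · ·
· · · ♟ ♞ · · ·
· ♙ · · · · · ·
· · · ♙ · · ♙ ·
♙ · ♙ · ♙ ♙ · ♙
♖ ♘ ♗ ♕ ♔ ♗ ♘ ♖


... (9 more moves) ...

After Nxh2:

· ♜ ♝ ♛ ♚ ♝ ♞ ♜
· ♟ ♟ · ♟ · ♟ ♟
♟ · · · · ♟ · ·
· · · ♟ · · · ·
· ♙ ♘ · · · · ♙
· · ♙ ♙ · · ♙ ·
♙ · · · ♙ ♙ · ♞
♖ · ♗ ♕ ♔ ♗ ♘ ·


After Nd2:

· ♜ ♝ ♛ ♚ ♝ ♞ ♜
· ♟ ♟ · ♟ · ♟ ♟
♟ · · · · ♟ · ·
· · · ♟ · · · ·
· ♙ · · · · · ♙
· · ♙ ♙ · · ♙ ·
♙ · · ♘ ♙ ♙ · ♞
♖ · ♗ ♕ ♔ ♗ ♘ ·



  a b c d e f g h
  ─────────────────
8│· ♜ ♝ ♛ ♚ ♝ ♞ ♜│8
7│· ♟ ♟ · ♟ · ♟ ♟│7
6│♟ · · · · ♟ · ·│6
5│· · · ♟ · · · ·│5
4│· ♙ · · · · · ♙│4
3│· · ♙ ♙ · · ♙ ·│3
2│♙ · · ♘ ♙ ♙ · ♞│2
1│♖ · ♗ ♕ ♔ ♗ ♘ ·│1
  ─────────────────
  a b c d e f g h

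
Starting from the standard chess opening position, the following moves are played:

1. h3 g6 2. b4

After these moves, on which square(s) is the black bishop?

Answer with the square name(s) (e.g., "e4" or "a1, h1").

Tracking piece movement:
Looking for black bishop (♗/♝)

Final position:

  a b c d e f g h
  ─────────────────
8│♜ ♞ ♝ ♛ ♚ ♝ ♞ ♜│8
7│♟ ♟ ♟ ♟ ♟ ♟ · ♟│7
6│· · · · · · ♟ ·│6
5│· · · · · · · ·│5
4│· ♙ · · · · · ·│4
3│· · · · · · · ♙│3
2│♙ · ♙ ♙ ♙ ♙ ♙ ·│2
1│♖ ♘ ♗ ♕ ♔ ♗ ♘ ♖│1
  ─────────────────
  a b c d e f g h


c8, f8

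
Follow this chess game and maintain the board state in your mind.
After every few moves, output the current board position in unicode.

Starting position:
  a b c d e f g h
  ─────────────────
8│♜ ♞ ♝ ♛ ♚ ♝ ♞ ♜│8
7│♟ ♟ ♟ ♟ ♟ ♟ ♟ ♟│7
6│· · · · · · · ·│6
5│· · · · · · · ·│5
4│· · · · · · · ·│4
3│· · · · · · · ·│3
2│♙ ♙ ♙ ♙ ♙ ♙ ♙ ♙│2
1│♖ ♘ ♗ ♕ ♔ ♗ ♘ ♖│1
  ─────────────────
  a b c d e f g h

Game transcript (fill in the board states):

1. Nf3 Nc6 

  a b c d e f g h
  ─────────────────
8│♜ · ♝ ♛ ♚ ♝ ♞ ♜│8
7│♟ ♟ ♟ ♟ ♟ ♟ ♟ ♟│7
6│· · ♞ · · · · ·│6
5│· · · · · · · ·│5
4│· · · · · · · ·│4
3│· · · · · ♘ · ·│3
2│♙ ♙ ♙ ♙ ♙ ♙ ♙ ♙│2
1│♖ ♘ ♗ ♕ ♔ ♗ · ♖│1
  ─────────────────
  a b c d e f g h

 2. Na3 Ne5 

  a b c d e f g h
  ─────────────────
8│♜ · ♝ ♛ ♚ ♝ ♞ ♜│8
7│♟ ♟ ♟ ♟ ♟ ♟ ♟ ♟│7
6│· · · · · · · ·│6
5│· · · · ♞ · · ·│5
4│· · · · · · · ·│4
3│♘ · · · · ♘ · ·│3
2│♙ ♙ ♙ ♙ ♙ ♙ ♙ ♙│2
1│♖ · ♗ ♕ ♔ ♗ · ♖│1
  ─────────────────
  a b c d e f g h

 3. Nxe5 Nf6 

  a b c d e f g h
  ─────────────────
8│♜ · ♝ ♛ ♚ ♝ · ♜│8
7│♟ ♟ ♟ ♟ ♟ ♟ ♟ ♟│7
6│· · · · · ♞ · ·│6
5│· · · · ♘ · · ·│5
4│· · · · · · · ·│4
3│♘ · · · · · · ·│3
2│♙ ♙ ♙ ♙ ♙ ♙ ♙ ♙│2
1│♖ · ♗ ♕ ♔ ♗ · ♖│1
  ─────────────────
  a b c d e f g h

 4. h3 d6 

  a b c d e f g h
  ─────────────────
8│♜ · ♝ ♛ ♚ ♝ · ♜│8
7│♟ ♟ ♟ · ♟ ♟ ♟ ♟│7
6│· · · ♟ · ♞ · ·│6
5│· · · · ♘ · · ·│5
4│· · · · · · · ·│4
3│♘ · · · · · · ♙│3
2│♙ ♙ ♙ ♙ ♙ ♙ ♙ ·│2
1│♖ · ♗ ♕ ♔ ♗ · ♖│1
  ─────────────────
  a b c d e f g h



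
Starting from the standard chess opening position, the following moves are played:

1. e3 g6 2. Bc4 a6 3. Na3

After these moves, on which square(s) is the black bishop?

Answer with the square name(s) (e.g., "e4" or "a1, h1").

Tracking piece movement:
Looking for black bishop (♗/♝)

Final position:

  a b c d e f g h
  ─────────────────
8│♜ ♞ ♝ ♛ ♚ ♝ ♞ ♜│8
7│· ♟ ♟ ♟ ♟ ♟ · ♟│7
6│♟ · · · · · ♟ ·│6
5│· · · · · · · ·│5
4│· · ♗ · · · · ·│4
3│♘ · · · ♙ · · ·│3
2│♙ ♙ ♙ ♙ · ♙ ♙ ♙│2
1│♖ · ♗ ♕ ♔ · ♘ ♖│1
  ─────────────────
  a b c d e f g h


c8, f8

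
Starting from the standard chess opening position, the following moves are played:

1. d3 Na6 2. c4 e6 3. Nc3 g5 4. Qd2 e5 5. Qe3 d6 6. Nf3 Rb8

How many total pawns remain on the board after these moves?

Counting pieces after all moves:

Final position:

  a b c d e f g h
  ─────────────────
8│· ♜ ♝ ♛ ♚ ♝ ♞ ♜│8
7│♟ ♟ ♟ · · ♟ · ♟│7
6│♞ · · ♟ · · · ·│6
5│· · · · ♟ · ♟ ·│5
4│· · ♙ · · · · ·│4
3│· · ♘ ♙ ♕ ♘ · ·│3
2│♙ ♙ · · ♙ ♙ ♙ ♙│2
1│♖ · ♗ · ♔ ♗ · ♖│1
  ─────────────────
  a b c d e f g h


16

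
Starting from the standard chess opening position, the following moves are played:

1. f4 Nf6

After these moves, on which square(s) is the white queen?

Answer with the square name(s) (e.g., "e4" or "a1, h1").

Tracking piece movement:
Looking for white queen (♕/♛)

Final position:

  a b c d e f g h
  ─────────────────
8│♜ ♞ ♝ ♛ ♚ ♝ · ♜│8
7│♟ ♟ ♟ ♟ ♟ ♟ ♟ ♟│7
6│· · · · · ♞ · ·│6
5│· · · · · · · ·│5
4│· · · · · ♙ · ·│4
3│· · · · · · · ·│3
2│♙ ♙ ♙ ♙ ♙ · ♙ ♙│2
1│♖ ♘ ♗ ♕ ♔ ♗ ♘ ♖│1
  ─────────────────
  a b c d e f g h


d1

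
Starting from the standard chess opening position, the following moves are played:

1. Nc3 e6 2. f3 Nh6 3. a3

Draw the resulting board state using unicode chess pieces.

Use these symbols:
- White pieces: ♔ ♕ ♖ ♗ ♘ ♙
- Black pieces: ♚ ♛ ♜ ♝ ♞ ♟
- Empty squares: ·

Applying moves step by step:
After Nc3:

♜ ♞ ♝ ♛ ♚ ♝ ♞ ♜
♟ ♟ ♟ ♟ ♟ ♟ ♟ ♟
· · · · · · · ·
· · · · · · · ·
· · · · · · · ·
· · ♘ · · · · ·
♙ ♙ ♙ ♙ ♙ ♙ ♙ ♙
♖ · ♗ ♕ ♔ ♗ ♘ ♖


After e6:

♜ ♞ ♝ ♛ ♚ ♝ ♞ ♜
♟ ♟ ♟ ♟ · ♟ ♟ ♟
· · · · ♟ · · ·
· · · · · · · ·
· · · · · · · ·
· · ♘ · · · · ·
♙ ♙ ♙ ♙ ♙ ♙ ♙ ♙
♖ · ♗ ♕ ♔ ♗ ♘ ♖


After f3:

♜ ♞ ♝ ♛ ♚ ♝ ♞ ♜
♟ ♟ ♟ ♟ · ♟ ♟ ♟
· · · · ♟ · · ·
· · · · · · · ·
· · · · · · · ·
· · ♘ · · ♙ · ·
♙ ♙ ♙ ♙ ♙ · ♙ ♙
♖ · ♗ ♕ ♔ ♗ ♘ ♖


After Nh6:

♜ ♞ ♝ ♛ ♚ ♝ · ♜
♟ ♟ ♟ ♟ · ♟ ♟ ♟
· · · · ♟ · · ♞
· · · · · · · ·
· · · · · · · ·
· · ♘ · · ♙ · ·
♙ ♙ ♙ ♙ ♙ · ♙ ♙
♖ · ♗ ♕ ♔ ♗ ♘ ♖


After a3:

♜ ♞ ♝ ♛ ♚ ♝ · ♜
♟ ♟ ♟ ♟ · ♟ ♟ ♟
· · · · ♟ · · ♞
· · · · · · · ·
· · · · · · · ·
♙ · ♘ · · ♙ · ·
· ♙ ♙ ♙ ♙ · ♙ ♙
♖ · ♗ ♕ ♔ ♗ ♘ ♖



  a b c d e f g h
  ─────────────────
8│♜ ♞ ♝ ♛ ♚ ♝ · ♜│8
7│♟ ♟ ♟ ♟ · ♟ ♟ ♟│7
6│· · · · ♟ · · ♞│6
5│· · · · · · · ·│5
4│· · · · · · · ·│4
3│♙ · ♘ · · ♙ · ·│3
2│· ♙ ♙ ♙ ♙ · ♙ ♙│2
1│♖ · ♗ ♕ ♔ ♗ ♘ ♖│1
  ─────────────────
  a b c d e f g h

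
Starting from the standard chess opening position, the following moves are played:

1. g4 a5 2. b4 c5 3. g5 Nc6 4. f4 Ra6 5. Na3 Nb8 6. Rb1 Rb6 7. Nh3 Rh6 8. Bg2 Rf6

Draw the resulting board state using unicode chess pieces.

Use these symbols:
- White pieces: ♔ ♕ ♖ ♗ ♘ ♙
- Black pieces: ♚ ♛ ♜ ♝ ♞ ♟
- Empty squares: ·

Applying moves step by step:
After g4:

♜ ♞ ♝ ♛ ♚ ♝ ♞ ♜
♟ ♟ ♟ ♟ ♟ ♟ ♟ ♟
· · · · · · · ·
· · · · · · · ·
· · · · · · ♙ ·
· · · · · · · ·
♙ ♙ ♙ ♙ ♙ ♙ · ♙
♖ ♘ ♗ ♕ ♔ ♗ ♘ ♖


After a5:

♜ ♞ ♝ ♛ ♚ ♝ ♞ ♜
· ♟ ♟ ♟ ♟ ♟ ♟ ♟
· · · · · · · ·
♟ · · · · · · ·
· · · · · · ♙ ·
· · · · · · · ·
♙ ♙ ♙ ♙ ♙ ♙ · ♙
♖ ♘ ♗ ♕ ♔ ♗ ♘ ♖


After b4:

♜ ♞ ♝ ♛ ♚ ♝ ♞ ♜
· ♟ ♟ ♟ ♟ ♟ ♟ ♟
· · · · · · · ·
♟ · · · · · · ·
· ♙ · · · · ♙ ·
· · · · · · · ·
♙ · ♙ ♙ ♙ ♙ · ♙
♖ ♘ ♗ ♕ ♔ ♗ ♘ ♖


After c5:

♜ ♞ ♝ ♛ ♚ ♝ ♞ ♜
· ♟ · ♟ ♟ ♟ ♟ ♟
· · · · · · · ·
♟ · ♟ · · · · ·
· ♙ · · · · ♙ ·
· · · · · · · ·
♙ · ♙ ♙ ♙ ♙ · ♙
♖ ♘ ♗ ♕ ♔ ♗ ♘ ♖


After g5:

♜ ♞ ♝ ♛ ♚ ♝ ♞ ♜
· ♟ · ♟ ♟ ♟ ♟ ♟
· · · · · · · ·
♟ · ♟ · · · ♙ ·
· ♙ · · · · · ·
· · · · · · · ·
♙ · ♙ ♙ ♙ ♙ · ♙
♖ ♘ ♗ ♕ ♔ ♗ ♘ ♖


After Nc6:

♜ · ♝ ♛ ♚ ♝ ♞ ♜
· ♟ · ♟ ♟ ♟ ♟ ♟
· · ♞ · · · · ·
♟ · ♟ · · · ♙ ·
· ♙ · · · · · ·
· · · · · · · ·
♙ · ♙ ♙ ♙ ♙ · ♙
♖ ♘ ♗ ♕ ♔ ♗ ♘ ♖


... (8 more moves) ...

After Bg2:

· ♞ ♝ ♛ ♚ ♝ ♞ ♜
· ♟ · ♟ ♟ ♟ ♟ ♟
· · · · · · · ♜
♟ · ♟ · · · ♙ ·
· ♙ · · · ♙ · ·
♘ · · · · · · ♘
♙ · ♙ ♙ ♙ · ♗ ♙
· ♖ ♗ ♕ ♔ · · ♖


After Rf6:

· ♞ ♝ ♛ ♚ ♝ ♞ ♜
· ♟ · ♟ ♟ ♟ ♟ ♟
· · · · · ♜ · ·
♟ · ♟ · · · ♙ ·
· ♙ · · · ♙ · ·
♘ · · · · · · ♘
♙ · ♙ ♙ ♙ · ♗ ♙
· ♖ ♗ ♕ ♔ · · ♖



  a b c d e f g h
  ─────────────────
8│· ♞ ♝ ♛ ♚ ♝ ♞ ♜│8
7│· ♟ · ♟ ♟ ♟ ♟ ♟│7
6│· · · · · ♜ · ·│6
5│♟ · ♟ · · · ♙ ·│5
4│· ♙ · · · ♙ · ·│4
3│♘ · · · · · · ♘│3
2│♙ · ♙ ♙ ♙ · ♗ ♙│2
1│· ♖ ♗ ♕ ♔ · · ♖│1
  ─────────────────
  a b c d e f g h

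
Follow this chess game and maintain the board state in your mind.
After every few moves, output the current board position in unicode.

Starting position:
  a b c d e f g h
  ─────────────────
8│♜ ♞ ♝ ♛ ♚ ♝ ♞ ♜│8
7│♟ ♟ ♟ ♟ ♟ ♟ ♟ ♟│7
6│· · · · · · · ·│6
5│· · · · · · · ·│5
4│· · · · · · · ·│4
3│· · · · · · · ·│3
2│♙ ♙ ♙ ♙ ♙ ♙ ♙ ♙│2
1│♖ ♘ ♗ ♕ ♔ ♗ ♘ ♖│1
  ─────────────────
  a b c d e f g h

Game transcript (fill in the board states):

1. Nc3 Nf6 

  a b c d e f g h
  ─────────────────
8│♜ ♞ ♝ ♛ ♚ ♝ · ♜│8
7│♟ ♟ ♟ ♟ ♟ ♟ ♟ ♟│7
6│· · · · · ♞ · ·│6
5│· · · · · · · ·│5
4│· · · · · · · ·│4
3│· · ♘ · · · · ·│3
2│♙ ♙ ♙ ♙ ♙ ♙ ♙ ♙│2
1│♖ · ♗ ♕ ♔ ♗ ♘ ♖│1
  ─────────────────
  a b c d e f g h

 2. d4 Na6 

  a b c d e f g h
  ─────────────────
8│♜ · ♝ ♛ ♚ ♝ · ♜│8
7│♟ ♟ ♟ ♟ ♟ ♟ ♟ ♟│7
6│♞ · · · · ♞ · ·│6
5│· · · · · · · ·│5
4│· · · ♙ · · · ·│4
3│· · ♘ · · · · ·│3
2│♙ ♙ ♙ · ♙ ♙ ♙ ♙│2
1│♖ · ♗ ♕ ♔ ♗ ♘ ♖│1
  ─────────────────
  a b c d e f g h

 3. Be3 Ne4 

  a b c d e f g h
  ─────────────────
8│♜ · ♝ ♛ ♚ ♝ · ♜│8
7│♟ ♟ ♟ ♟ ♟ ♟ ♟ ♟│7
6│♞ · · · · · · ·│6
5│· · · · · · · ·│5
4│· · · ♙ ♞ · · ·│4
3│· · ♘ · ♗ · · ·│3
2│♙ ♙ ♙ · ♙ ♙ ♙ ♙│2
1│♖ · · ♕ ♔ ♗ ♘ ♖│1
  ─────────────────
  a b c d e f g h

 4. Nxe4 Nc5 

  a b c d e f g h
  ─────────────────
8│♜ · ♝ ♛ ♚ ♝ · ♜│8
7│♟ ♟ ♟ ♟ ♟ ♟ ♟ ♟│7
6│· · · · · · · ·│6
5│· · ♞ · · · · ·│5
4│· · · ♙ ♘ · · ·│4
3│· · · · ♗ · · ·│3
2│♙ ♙ ♙ · ♙ ♙ ♙ ♙│2
1│♖ · · ♕ ♔ ♗ ♘ ♖│1
  ─────────────────
  a b c d e f g h



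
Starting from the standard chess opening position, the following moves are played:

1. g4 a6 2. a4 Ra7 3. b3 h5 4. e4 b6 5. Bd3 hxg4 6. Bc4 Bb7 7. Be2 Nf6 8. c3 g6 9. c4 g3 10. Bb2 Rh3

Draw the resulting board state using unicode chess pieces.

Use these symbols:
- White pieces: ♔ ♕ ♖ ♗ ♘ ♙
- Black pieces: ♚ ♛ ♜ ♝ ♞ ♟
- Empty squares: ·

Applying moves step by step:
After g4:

♜ ♞ ♝ ♛ ♚ ♝ ♞ ♜
♟ ♟ ♟ ♟ ♟ ♟ ♟ ♟
· · · · · · · ·
· · · · · · · ·
· · · · · · ♙ ·
· · · · · · · ·
♙ ♙ ♙ ♙ ♙ ♙ · ♙
♖ ♘ ♗ ♕ ♔ ♗ ♘ ♖


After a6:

♜ ♞ ♝ ♛ ♚ ♝ ♞ ♜
· ♟ ♟ ♟ ♟ ♟ ♟ ♟
♟ · · · · · · ·
· · · · · · · ·
· · · · · · ♙ ·
· · · · · · · ·
♙ ♙ ♙ ♙ ♙ ♙ · ♙
♖ ♘ ♗ ♕ ♔ ♗ ♘ ♖


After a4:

♜ ♞ ♝ ♛ ♚ ♝ ♞ ♜
· ♟ ♟ ♟ ♟ ♟ ♟ ♟
♟ · · · · · · ·
· · · · · · · ·
♙ · · · · · ♙ ·
· · · · · · · ·
· ♙ ♙ ♙ ♙ ♙ · ♙
♖ ♘ ♗ ♕ ♔ ♗ ♘ ♖


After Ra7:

· ♞ ♝ ♛ ♚ ♝ ♞ ♜
♜ ♟ ♟ ♟ ♟ ♟ ♟ ♟
♟ · · · · · · ·
· · · · · · · ·
♙ · · · · · ♙ ·
· · · · · · · ·
· ♙ ♙ ♙ ♙ ♙ · ♙
♖ ♘ ♗ ♕ ♔ ♗ ♘ ♖


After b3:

· ♞ ♝ ♛ ♚ ♝ ♞ ♜
♜ ♟ ♟ ♟ ♟ ♟ ♟ ♟
♟ · · · · · · ·
· · · · · · · ·
♙ · · · · · ♙ ·
· ♙ · · · · · ·
· · ♙ ♙ ♙ ♙ · ♙
♖ ♘ ♗ ♕ ♔ ♗ ♘ ♖


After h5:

· ♞ ♝ ♛ ♚ ♝ ♞ ♜
♜ ♟ ♟ ♟ ♟ ♟ ♟ ·
♟ · · · · · · ·
· · · · · · · ♟
♙ · · · · · ♙ ·
· ♙ · · · · · ·
· · ♙ ♙ ♙ ♙ · ♙
♖ ♘ ♗ ♕ ♔ ♗ ♘ ♖


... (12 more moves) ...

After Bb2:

· ♞ · ♛ ♚ ♝ · ♜
♜ ♝ ♟ ♟ ♟ ♟ · ·
♟ ♟ · · · ♞ ♟ ·
· · · · · · · ·
♙ · ♙ · ♙ · · ·
· ♙ · · · · ♟ ·
· ♗ · ♙ ♗ ♙ · ♙
♖ ♘ · ♕ ♔ · ♘ ♖


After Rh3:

· ♞ · ♛ ♚ ♝ · ·
♜ ♝ ♟ ♟ ♟ ♟ · ·
♟ ♟ · · · ♞ ♟ ·
· · · · · · · ·
♙ · ♙ · ♙ · · ·
· ♙ · · · · ♟ ♜
· ♗ · ♙ ♗ ♙ · ♙
♖ ♘ · ♕ ♔ · ♘ ♖



  a b c d e f g h
  ─────────────────
8│· ♞ · ♛ ♚ ♝ · ·│8
7│♜ ♝ ♟ ♟ ♟ ♟ · ·│7
6│♟ ♟ · · · ♞ ♟ ·│6
5│· · · · · · · ·│5
4│♙ · ♙ · ♙ · · ·│4
3│· ♙ · · · · ♟ ♜│3
2│· ♗ · ♙ ♗ ♙ · ♙│2
1│♖ ♘ · ♕ ♔ · ♘ ♖│1
  ─────────────────
  a b c d e f g h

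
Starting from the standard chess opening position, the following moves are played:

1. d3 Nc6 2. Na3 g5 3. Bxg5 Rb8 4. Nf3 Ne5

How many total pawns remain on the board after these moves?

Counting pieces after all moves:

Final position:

  a b c d e f g h
  ─────────────────
8│· ♜ ♝ ♛ ♚ ♝ ♞ ♜│8
7│♟ ♟ ♟ ♟ ♟ ♟ · ♟│7
6│· · · · · · · ·│6
5│· · · · ♞ · ♗ ·│5
4│· · · · · · · ·│4
3│♘ · · ♙ · ♘ · ·│3
2│♙ ♙ ♙ · ♙ ♙ ♙ ♙│2
1│♖ · · ♕ ♔ ♗ · ♖│1
  ─────────────────
  a b c d e f g h


15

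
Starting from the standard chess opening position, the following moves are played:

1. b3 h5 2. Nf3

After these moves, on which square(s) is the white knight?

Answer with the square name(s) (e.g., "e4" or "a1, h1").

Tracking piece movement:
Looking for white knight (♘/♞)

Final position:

  a b c d e f g h
  ─────────────────
8│♜ ♞ ♝ ♛ ♚ ♝ ♞ ♜│8
7│♟ ♟ ♟ ♟ ♟ ♟ ♟ ·│7
6│· · · · · · · ·│6
5│· · · · · · · ♟│5
4│· · · · · · · ·│4
3│· ♙ · · · ♘ · ·│3
2│♙ · ♙ ♙ ♙ ♙ ♙ ♙│2
1│♖ ♘ ♗ ♕ ♔ ♗ · ♖│1
  ─────────────────
  a b c d e f g h


b1, f3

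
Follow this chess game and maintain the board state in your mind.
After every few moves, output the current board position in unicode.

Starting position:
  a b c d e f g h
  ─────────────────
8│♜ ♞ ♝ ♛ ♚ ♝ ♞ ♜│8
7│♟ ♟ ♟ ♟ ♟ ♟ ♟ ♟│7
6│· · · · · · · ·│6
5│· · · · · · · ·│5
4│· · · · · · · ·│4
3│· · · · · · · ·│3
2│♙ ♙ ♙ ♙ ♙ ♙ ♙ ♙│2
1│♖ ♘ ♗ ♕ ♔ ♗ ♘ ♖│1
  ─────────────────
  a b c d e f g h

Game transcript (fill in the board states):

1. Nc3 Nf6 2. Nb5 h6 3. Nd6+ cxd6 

  a b c d e f g h
  ─────────────────
8│♜ ♞ ♝ ♛ ♚ ♝ · ♜│8
7│♟ ♟ · ♟ ♟ ♟ ♟ ·│7
6│· · · ♟ · ♞ · ♟│6
5│· · · · · · · ·│5
4│· · · · · · · ·│4
3│· · · · · · · ·│3
2│♙ ♙ ♙ ♙ ♙ ♙ ♙ ♙│2
1│♖ · ♗ ♕ ♔ ♗ ♘ ♖│1
  ─────────────────
  a b c d e f g h

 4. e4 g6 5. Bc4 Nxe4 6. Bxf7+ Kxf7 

  a b c d e f g h
  ─────────────────
8│♜ ♞ ♝ ♛ · ♝ · ♜│8
7│♟ ♟ · ♟ ♟ ♚ · ·│7
6│· · · ♟ · · ♟ ♟│6
5│· · · · · · · ·│5
4│· · · · ♞ · · ·│4
3│· · · · · · · ·│3
2│♙ ♙ ♙ ♙ · ♙ ♙ ♙│2
1│♖ · ♗ ♕ ♔ · ♘ ♖│1
  ─────────────────
  a b c d e f g h

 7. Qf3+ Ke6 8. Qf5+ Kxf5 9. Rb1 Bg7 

  a b c d e f g h
  ─────────────────
8│♜ ♞ ♝ ♛ · · · ♜│8
7│♟ ♟ · ♟ ♟ · ♝ ·│7
6│· · · ♟ · · ♟ ♟│6
5│· · · · · ♚ · ·│5
4│· · · · ♞ · · ·│4
3│· · · · · · · ·│3
2│♙ ♙ ♙ ♙ · ♙ ♙ ♙│2
1│· ♖ ♗ · ♔ · ♘ ♖│1
  ─────────────────
  a b c d e f g h

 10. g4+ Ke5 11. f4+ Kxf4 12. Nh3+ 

  a b c d e f g h
  ─────────────────
8│♜ ♞ ♝ ♛ · · · ♜│8
7│♟ ♟ · ♟ ♟ · ♝ ·│7
6│· · · ♟ · · ♟ ♟│6
5│· · · · · · · ·│5
4│· · · · ♞ ♚ ♙ ·│4
3│· · · · · · · ♘│3
2│♙ ♙ ♙ ♙ · · · ♙│2
1│· ♖ ♗ · ♔ · · ♖│1
  ─────────────────
  a b c d e f g h
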